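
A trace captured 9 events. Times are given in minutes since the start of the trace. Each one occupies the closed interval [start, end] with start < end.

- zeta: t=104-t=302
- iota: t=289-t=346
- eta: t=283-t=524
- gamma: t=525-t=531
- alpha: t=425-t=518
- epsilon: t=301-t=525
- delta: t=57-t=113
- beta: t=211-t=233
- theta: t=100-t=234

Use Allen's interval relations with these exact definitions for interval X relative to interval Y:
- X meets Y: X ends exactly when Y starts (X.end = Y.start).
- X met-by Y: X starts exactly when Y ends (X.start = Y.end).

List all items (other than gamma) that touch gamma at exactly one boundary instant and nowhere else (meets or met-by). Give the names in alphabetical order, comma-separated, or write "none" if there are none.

epsilon

Target gamma = [t=525, t=531].
alpha [t=425, t=518] → before → no.
beta [t=211, t=233] → before → no.
delta [t=57, t=113] → before → no.
epsilon [t=301, t=525] → meets → yes.
eta [t=283, t=524] → before → no.
iota [t=289, t=346] → before → no.
theta [t=100, t=234] → before → no.
zeta [t=104, t=302] → before → no.
Result: epsilon.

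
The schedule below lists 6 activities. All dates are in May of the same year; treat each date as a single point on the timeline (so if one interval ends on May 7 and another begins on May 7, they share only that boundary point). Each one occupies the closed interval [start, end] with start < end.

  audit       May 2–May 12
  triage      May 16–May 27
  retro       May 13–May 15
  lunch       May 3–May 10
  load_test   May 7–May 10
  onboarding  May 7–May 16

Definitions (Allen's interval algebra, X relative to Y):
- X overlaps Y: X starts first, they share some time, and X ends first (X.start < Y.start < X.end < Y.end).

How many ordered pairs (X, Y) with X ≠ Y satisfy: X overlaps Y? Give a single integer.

Checking all 30 ordered pairs for relation 'overlaps'; matching pairs in alphabetical order:
(audit, onboarding): audit overlaps onboarding ✓
(lunch, onboarding): lunch overlaps onboarding ✓
Count: 2.

2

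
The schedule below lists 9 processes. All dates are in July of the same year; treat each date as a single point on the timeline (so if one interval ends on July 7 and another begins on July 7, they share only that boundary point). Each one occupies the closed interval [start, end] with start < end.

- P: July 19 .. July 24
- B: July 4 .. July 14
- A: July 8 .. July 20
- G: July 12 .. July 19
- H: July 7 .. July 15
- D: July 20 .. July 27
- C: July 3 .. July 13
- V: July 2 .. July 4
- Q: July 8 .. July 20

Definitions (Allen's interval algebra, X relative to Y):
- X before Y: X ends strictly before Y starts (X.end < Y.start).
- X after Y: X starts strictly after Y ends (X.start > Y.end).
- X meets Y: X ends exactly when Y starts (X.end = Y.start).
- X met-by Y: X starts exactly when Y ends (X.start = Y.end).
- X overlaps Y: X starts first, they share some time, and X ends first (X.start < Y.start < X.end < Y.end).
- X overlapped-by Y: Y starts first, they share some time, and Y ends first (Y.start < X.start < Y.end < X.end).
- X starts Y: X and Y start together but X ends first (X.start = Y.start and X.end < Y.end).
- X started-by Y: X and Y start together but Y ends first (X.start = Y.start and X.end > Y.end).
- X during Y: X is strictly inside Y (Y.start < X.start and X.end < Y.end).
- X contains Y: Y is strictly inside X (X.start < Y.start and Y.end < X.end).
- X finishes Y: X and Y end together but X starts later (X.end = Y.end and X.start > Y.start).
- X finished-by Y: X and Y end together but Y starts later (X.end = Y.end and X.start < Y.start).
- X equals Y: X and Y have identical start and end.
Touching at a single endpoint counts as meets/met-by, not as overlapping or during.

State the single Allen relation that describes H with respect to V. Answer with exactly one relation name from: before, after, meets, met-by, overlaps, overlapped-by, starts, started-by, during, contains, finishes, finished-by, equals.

H = [July 7, July 15]; V = [July 2, July 4].
Compare endpoints: H.start > V.start, H.start > V.end, H.end > V.start, H.end > V.end.
That pattern is 'after'.

after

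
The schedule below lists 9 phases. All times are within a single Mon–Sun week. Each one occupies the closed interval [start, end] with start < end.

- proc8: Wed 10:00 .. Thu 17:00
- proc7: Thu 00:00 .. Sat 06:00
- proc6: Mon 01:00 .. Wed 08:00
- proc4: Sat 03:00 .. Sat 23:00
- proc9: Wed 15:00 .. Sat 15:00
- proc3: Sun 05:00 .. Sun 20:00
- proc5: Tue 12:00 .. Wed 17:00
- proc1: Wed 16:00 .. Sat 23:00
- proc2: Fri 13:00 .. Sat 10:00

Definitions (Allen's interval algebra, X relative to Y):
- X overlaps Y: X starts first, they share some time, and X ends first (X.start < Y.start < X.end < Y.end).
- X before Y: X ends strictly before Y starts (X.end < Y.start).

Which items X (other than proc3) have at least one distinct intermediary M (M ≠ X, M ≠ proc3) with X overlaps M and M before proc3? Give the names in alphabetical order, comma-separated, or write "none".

proc2, proc5, proc6, proc7, proc8, proc9

Target proc3 = [Sun 05:00, Sun 20:00].
Intermediaries M with M before proc3: proc1, proc2, proc4, proc5, proc6, proc7, proc8, proc9.
Via proc1 — items with X overlaps proc1: proc5, proc8, proc9.
Via proc2 — items with X overlaps proc2: proc7.
Via proc4 — items with X overlaps proc4: proc2, proc7, proc9.
Via proc5 — items with X overlaps proc5: proc6.
Via proc6 — items with X overlaps proc6: none.
Via proc7 — items with X overlaps proc7: proc8.
Via proc8 — items with X overlaps proc8: proc5.
Via proc9 — items with X overlaps proc9: proc5, proc8.
Union: proc2, proc5, proc6, proc7, proc8, proc9.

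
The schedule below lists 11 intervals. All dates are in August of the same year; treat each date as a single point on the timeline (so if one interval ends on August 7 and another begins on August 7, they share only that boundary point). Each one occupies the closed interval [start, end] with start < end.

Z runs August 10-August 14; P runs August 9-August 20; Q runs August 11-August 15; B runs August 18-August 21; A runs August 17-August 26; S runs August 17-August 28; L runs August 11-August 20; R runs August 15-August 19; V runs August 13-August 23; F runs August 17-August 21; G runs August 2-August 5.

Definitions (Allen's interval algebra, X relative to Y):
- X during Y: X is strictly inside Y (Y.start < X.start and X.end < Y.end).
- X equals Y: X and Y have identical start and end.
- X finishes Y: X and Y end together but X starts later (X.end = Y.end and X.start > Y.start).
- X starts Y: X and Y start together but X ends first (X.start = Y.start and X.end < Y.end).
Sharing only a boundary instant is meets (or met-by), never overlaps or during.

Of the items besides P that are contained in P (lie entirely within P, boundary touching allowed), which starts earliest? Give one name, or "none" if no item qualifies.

Z

Target P = [August 9, August 20].
A [August 17, August 26] → overlapped-by → excluded.
B [August 18, August 21] → overlapped-by → excluded.
F [August 17, August 21] → overlapped-by → excluded.
G [August 2, August 5] → before → excluded.
L [August 11, August 20] → finishes → candidate.
Q [August 11, August 15] → during → candidate.
R [August 15, August 19] → during → candidate.
S [August 17, August 28] → overlapped-by → excluded.
V [August 13, August 23] → overlapped-by → excluded.
Z [August 10, August 14] → during → candidate.
Among candidates, earliest start is August 10 → Z.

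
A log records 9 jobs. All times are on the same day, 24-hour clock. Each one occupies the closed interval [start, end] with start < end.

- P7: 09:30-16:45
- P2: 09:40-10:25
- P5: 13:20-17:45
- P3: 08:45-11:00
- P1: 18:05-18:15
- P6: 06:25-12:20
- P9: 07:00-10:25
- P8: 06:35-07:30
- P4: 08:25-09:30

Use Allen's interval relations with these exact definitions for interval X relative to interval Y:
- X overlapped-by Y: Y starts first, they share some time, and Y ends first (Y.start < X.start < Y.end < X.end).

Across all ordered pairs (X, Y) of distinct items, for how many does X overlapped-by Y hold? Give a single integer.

7

Checking all 72 ordered pairs for relation 'overlapped-by'; matching pairs in alphabetical order:
(P3, P4): P3 overlapped-by P4 ✓
(P3, P9): P3 overlapped-by P9 ✓
(P5, P7): P5 overlapped-by P7 ✓
(P7, P3): P7 overlapped-by P3 ✓
(P7, P6): P7 overlapped-by P6 ✓
(P7, P9): P7 overlapped-by P9 ✓
(P9, P8): P9 overlapped-by P8 ✓
Count: 7.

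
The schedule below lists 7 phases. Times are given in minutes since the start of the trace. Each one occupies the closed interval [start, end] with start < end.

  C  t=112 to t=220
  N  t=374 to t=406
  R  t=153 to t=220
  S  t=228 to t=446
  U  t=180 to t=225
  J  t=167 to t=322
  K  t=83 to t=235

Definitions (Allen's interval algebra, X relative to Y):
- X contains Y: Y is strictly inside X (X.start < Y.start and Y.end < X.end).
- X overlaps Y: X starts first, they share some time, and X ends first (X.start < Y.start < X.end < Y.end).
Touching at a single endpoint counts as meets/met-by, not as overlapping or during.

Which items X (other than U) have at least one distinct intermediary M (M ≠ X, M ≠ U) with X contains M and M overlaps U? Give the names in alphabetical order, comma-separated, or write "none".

Target U = [t=180, t=225].
Intermediaries M with M overlaps U: C, R.
Via C — items with X contains C: K.
Via R — items with X contains R: K.
Union: K.

K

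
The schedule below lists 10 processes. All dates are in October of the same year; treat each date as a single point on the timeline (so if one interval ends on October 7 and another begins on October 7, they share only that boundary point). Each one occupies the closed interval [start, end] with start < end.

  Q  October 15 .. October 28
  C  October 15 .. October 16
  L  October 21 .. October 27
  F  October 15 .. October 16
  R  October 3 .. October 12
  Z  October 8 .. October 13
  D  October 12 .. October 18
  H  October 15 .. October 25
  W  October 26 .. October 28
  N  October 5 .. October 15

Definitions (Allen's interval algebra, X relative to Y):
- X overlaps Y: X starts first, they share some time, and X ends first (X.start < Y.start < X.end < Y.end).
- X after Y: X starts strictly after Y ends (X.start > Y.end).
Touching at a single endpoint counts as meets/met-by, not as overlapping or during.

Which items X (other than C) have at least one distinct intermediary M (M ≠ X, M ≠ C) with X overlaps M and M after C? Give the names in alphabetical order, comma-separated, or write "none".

H, L

Target C = [October 15, October 16].
Intermediaries M with M after C: L, W.
Via L — items with X overlaps L: H.
Via W — items with X overlaps W: L.
Union: H, L.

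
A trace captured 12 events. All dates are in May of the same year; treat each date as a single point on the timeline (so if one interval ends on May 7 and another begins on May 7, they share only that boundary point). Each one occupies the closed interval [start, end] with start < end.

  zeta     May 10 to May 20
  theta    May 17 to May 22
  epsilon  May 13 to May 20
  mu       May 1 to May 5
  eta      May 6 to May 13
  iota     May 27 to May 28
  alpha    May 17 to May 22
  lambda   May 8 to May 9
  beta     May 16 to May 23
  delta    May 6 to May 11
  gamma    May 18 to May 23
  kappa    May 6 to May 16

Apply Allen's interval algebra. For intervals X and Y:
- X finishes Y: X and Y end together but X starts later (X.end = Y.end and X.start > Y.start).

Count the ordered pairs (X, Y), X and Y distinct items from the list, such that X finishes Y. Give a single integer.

Checking all 132 ordered pairs for relation 'finishes'; matching pairs in alphabetical order:
(epsilon, zeta): epsilon finishes zeta ✓
(gamma, beta): gamma finishes beta ✓
Count: 2.

2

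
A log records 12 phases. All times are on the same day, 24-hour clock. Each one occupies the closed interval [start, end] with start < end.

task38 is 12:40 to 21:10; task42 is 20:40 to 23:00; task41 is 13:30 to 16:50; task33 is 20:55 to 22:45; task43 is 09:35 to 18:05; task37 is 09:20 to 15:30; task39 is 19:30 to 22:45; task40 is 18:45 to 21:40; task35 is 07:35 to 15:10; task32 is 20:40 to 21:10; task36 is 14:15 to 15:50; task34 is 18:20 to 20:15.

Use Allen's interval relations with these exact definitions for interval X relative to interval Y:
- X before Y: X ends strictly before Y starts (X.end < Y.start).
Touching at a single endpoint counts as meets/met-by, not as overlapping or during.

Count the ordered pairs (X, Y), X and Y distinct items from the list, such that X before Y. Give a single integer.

Checking all 132 ordered pairs for relation 'before'; matching pairs in alphabetical order:
(task34, task32): task34 before task32 ✓
(task34, task33): task34 before task33 ✓
(task34, task42): task34 before task42 ✓
(task35, task32): task35 before task32 ✓
(task35, task33): task35 before task33 ✓
(task35, task34): task35 before task34 ✓
(task35, task39): task35 before task39 ✓
(task35, task40): task35 before task40 ✓
(task35, task42): task35 before task42 ✓
(task36, task32): task36 before task32 ✓
(task36, task33): task36 before task33 ✓
(task36, task34): task36 before task34 ✓
(task36, task39): task36 before task39 ✓
(task36, task40): task36 before task40 ✓
(task36, task42): task36 before task42 ✓
(task37, task32): task37 before task32 ✓
(task37, task33): task37 before task33 ✓
(task37, task34): task37 before task34 ✓
(task37, task39): task37 before task39 ✓
(task37, task40): task37 before task40 ✓
(task37, task42): task37 before task42 ✓
(task41, task32): task41 before task32 ✓
(task41, task33): task41 before task33 ✓
(task41, task34): task41 before task34 ✓
... plus 9 further pairs not listed.
Count: 33.

33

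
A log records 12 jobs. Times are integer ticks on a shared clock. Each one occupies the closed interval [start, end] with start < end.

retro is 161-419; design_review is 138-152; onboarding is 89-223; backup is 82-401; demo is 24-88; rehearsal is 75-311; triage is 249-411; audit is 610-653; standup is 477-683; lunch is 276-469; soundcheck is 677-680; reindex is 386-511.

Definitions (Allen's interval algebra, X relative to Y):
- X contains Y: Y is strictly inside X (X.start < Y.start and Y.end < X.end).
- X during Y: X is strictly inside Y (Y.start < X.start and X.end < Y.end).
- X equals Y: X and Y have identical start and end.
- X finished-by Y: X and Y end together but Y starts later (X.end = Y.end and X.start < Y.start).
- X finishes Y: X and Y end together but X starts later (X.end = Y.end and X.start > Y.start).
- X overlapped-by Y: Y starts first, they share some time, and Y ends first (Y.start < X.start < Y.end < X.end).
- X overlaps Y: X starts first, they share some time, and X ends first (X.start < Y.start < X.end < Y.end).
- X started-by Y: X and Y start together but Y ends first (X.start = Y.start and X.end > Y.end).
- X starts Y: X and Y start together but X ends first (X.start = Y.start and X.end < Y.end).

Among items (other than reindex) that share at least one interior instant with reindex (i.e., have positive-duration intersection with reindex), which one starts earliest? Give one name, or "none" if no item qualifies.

backup

Target reindex = [386, 511].
audit [610, 653] → after → excluded.
backup [82, 401] → overlaps → candidate.
demo [24, 88] → before → excluded.
design_review [138, 152] → before → excluded.
lunch [276, 469] → overlaps → candidate.
onboarding [89, 223] → before → excluded.
rehearsal [75, 311] → before → excluded.
retro [161, 419] → overlaps → candidate.
soundcheck [677, 680] → after → excluded.
standup [477, 683] → overlapped-by → candidate.
triage [249, 411] → overlaps → candidate.
Among candidates, earliest start is 82 → backup.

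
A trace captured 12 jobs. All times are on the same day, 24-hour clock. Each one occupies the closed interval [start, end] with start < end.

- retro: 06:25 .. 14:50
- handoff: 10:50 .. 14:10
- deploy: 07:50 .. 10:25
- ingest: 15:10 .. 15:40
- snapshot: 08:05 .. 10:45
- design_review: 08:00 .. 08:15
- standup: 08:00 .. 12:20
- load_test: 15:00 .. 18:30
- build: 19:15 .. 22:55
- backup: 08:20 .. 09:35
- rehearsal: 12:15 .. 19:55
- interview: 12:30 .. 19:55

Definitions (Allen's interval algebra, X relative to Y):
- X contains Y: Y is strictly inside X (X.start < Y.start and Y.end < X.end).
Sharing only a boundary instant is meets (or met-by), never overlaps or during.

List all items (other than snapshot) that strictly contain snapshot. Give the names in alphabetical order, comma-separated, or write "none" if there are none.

Target snapshot = [08:05, 10:45].
backup [08:20, 09:35] → during → no.
build [19:15, 22:55] → after → no.
deploy [07:50, 10:25] → overlaps → no.
design_review [08:00, 08:15] → overlaps → no.
handoff [10:50, 14:10] → after → no.
ingest [15:10, 15:40] → after → no.
interview [12:30, 19:55] → after → no.
load_test [15:00, 18:30] → after → no.
rehearsal [12:15, 19:55] → after → no.
retro [06:25, 14:50] → contains → yes.
standup [08:00, 12:20] → contains → yes.
Result: retro, standup.

retro, standup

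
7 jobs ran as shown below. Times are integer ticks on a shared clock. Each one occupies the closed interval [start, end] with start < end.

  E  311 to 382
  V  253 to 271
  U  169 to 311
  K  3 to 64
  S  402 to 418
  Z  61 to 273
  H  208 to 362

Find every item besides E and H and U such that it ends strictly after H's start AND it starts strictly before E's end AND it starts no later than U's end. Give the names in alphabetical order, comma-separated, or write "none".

Conditions: its end is strictly after H's start (X.end > 208) AND its start is strictly before E's end (X.start < 382) AND its start is no later than U's end (X.start <= 311).
K: end 64 > 208? ✗; start 3 < 382? ✓; start 3 <= 311? ✓ → no.
S: end 418 > 208? ✓; start 402 < 382? ✗; start 402 <= 311? ✗ → no.
V: end 271 > 208? ✓; start 253 < 382? ✓; start 253 <= 311? ✓ → yes.
Z: end 273 > 208? ✓; start 61 < 382? ✓; start 61 <= 311? ✓ → yes.
Result: V, Z.

V, Z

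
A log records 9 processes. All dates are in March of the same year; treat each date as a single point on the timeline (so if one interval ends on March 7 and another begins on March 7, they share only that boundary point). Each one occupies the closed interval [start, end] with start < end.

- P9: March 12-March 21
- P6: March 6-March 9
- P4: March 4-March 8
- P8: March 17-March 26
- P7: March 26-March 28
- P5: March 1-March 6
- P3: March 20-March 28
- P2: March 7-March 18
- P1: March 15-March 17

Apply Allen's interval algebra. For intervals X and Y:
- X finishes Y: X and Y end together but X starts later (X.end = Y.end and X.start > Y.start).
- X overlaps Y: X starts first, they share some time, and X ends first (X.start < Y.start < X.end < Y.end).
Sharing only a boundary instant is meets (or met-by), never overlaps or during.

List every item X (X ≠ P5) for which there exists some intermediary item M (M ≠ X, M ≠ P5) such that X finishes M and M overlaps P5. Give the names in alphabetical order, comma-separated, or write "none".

Target P5 = [March 1, March 6].
Intermediaries M with M overlaps P5: none.
Union: none.

none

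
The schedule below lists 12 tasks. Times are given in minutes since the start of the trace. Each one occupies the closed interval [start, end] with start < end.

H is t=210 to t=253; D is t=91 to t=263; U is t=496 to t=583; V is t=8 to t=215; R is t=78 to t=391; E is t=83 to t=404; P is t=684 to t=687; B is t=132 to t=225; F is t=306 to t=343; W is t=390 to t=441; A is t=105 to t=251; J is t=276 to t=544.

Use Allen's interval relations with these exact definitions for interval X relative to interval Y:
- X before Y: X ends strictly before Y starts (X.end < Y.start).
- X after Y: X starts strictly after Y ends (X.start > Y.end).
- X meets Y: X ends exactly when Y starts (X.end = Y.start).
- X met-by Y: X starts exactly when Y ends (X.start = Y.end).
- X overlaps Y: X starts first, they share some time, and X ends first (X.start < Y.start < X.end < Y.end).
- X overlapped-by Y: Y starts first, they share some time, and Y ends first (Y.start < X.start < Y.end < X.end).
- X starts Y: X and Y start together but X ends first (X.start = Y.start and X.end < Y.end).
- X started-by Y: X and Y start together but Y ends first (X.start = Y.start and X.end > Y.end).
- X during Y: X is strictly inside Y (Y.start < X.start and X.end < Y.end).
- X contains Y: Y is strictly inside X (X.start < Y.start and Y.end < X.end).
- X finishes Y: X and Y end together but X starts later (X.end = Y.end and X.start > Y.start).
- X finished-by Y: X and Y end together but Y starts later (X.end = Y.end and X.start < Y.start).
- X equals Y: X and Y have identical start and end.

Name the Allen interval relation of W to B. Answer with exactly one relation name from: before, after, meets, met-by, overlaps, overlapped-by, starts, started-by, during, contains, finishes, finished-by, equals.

W = [t=390, t=441]; B = [t=132, t=225].
Compare endpoints: W.start > B.start, W.start > B.end, W.end > B.start, W.end > B.end.
That pattern is 'after'.

after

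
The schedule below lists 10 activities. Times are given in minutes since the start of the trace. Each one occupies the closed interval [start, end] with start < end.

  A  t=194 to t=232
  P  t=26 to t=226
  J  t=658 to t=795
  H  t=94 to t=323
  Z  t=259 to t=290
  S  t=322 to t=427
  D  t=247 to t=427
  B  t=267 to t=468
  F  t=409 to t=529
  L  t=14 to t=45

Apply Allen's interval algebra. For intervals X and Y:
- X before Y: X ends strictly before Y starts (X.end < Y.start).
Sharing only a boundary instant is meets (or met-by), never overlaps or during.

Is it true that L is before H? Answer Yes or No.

L = [t=14, t=45], H = [t=94, t=323].
Actual relation of L to H: before.
Asked whether 'before' holds → Yes.

Yes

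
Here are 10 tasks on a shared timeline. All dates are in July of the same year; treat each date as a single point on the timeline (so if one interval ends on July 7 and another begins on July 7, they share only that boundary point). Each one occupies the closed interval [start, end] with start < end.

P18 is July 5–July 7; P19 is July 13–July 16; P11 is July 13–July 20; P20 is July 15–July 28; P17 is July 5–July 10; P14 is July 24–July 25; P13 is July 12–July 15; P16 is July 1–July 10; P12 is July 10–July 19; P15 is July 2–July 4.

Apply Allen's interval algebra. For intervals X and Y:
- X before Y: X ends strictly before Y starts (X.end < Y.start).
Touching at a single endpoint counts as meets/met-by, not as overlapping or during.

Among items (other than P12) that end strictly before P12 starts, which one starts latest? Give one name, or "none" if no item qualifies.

Target P12 = [July 10, July 19].
P11 [July 13, July 20] → overlapped-by → excluded.
P13 [July 12, July 15] → during → excluded.
P14 [July 24, July 25] → after → excluded.
P15 [July 2, July 4] → before → candidate.
P16 [July 1, July 10] → meets → excluded.
P17 [July 5, July 10] → meets → excluded.
P18 [July 5, July 7] → before → candidate.
P19 [July 13, July 16] → during → excluded.
P20 [July 15, July 28] → overlapped-by → excluded.
Among candidates, latest start is July 5 → P18.

P18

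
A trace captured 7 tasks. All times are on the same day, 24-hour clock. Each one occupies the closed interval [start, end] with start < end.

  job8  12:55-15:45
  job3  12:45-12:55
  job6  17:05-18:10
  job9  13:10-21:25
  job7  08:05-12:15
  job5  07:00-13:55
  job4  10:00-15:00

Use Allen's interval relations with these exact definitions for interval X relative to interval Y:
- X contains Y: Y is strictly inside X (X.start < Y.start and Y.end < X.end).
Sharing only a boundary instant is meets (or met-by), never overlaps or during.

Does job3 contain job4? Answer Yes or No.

job3 = [12:45, 12:55], job4 = [10:00, 15:00].
Actual relation of job3 to job4: during.
Asked whether 'contains' holds → No.

No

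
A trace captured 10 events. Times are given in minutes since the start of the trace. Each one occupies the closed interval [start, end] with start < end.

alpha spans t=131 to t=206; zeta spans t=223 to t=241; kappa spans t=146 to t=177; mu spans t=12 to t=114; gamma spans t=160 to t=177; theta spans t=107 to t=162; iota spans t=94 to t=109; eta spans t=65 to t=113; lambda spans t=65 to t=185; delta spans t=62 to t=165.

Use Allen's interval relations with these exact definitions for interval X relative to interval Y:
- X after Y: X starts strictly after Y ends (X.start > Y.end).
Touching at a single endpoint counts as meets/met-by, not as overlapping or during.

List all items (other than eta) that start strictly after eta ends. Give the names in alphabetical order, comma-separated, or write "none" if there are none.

Target eta = [t=65, t=113].
alpha [t=131, t=206] → after → yes.
delta [t=62, t=165] → contains → no.
gamma [t=160, t=177] → after → yes.
iota [t=94, t=109] → during → no.
kappa [t=146, t=177] → after → yes.
lambda [t=65, t=185] → started-by → no.
mu [t=12, t=114] → contains → no.
theta [t=107, t=162] → overlapped-by → no.
zeta [t=223, t=241] → after → yes.
Result: alpha, gamma, kappa, zeta.

alpha, gamma, kappa, zeta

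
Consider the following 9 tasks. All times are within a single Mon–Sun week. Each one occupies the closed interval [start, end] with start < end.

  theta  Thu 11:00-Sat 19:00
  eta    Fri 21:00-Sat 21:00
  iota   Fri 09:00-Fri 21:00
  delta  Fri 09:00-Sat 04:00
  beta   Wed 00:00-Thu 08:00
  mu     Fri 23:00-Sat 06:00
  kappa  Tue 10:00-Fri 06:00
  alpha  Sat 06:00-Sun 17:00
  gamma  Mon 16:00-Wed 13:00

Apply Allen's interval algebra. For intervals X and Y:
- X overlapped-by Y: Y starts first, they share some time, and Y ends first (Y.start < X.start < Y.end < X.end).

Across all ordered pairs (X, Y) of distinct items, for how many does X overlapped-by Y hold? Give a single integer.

8

Checking all 72 ordered pairs for relation 'overlapped-by'; matching pairs in alphabetical order:
(alpha, eta): alpha overlapped-by eta ✓
(alpha, theta): alpha overlapped-by theta ✓
(beta, gamma): beta overlapped-by gamma ✓
(eta, delta): eta overlapped-by delta ✓
(eta, theta): eta overlapped-by theta ✓
(kappa, gamma): kappa overlapped-by gamma ✓
(mu, delta): mu overlapped-by delta ✓
(theta, kappa): theta overlapped-by kappa ✓
Count: 8.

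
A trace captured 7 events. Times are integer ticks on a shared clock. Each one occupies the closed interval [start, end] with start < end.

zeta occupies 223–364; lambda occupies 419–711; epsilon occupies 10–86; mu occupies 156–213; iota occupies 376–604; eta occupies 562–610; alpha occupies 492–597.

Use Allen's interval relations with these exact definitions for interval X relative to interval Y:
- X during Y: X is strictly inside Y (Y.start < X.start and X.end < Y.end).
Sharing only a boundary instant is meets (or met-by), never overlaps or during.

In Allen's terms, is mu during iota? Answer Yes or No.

No

mu = [156, 213], iota = [376, 604].
Actual relation of mu to iota: before.
Asked whether 'during' holds → No.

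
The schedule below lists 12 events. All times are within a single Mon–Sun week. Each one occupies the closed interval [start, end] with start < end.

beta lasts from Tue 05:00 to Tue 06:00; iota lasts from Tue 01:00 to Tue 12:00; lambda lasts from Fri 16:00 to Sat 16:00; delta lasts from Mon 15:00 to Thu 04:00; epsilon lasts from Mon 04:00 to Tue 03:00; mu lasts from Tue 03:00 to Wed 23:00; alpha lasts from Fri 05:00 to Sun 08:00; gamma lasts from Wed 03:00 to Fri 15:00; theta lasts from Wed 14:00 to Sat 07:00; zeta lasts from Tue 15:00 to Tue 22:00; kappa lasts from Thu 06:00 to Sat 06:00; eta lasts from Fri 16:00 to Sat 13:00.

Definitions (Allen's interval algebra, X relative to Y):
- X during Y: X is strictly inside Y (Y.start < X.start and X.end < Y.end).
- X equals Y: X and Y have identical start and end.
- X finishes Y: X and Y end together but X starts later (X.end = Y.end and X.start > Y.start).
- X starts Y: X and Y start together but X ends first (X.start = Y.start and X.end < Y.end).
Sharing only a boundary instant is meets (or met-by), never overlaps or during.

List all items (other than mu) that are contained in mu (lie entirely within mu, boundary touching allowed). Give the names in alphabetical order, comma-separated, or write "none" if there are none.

beta, zeta

Target mu = [Tue 03:00, Wed 23:00].
alpha [Fri 05:00, Sun 08:00] → after → no.
beta [Tue 05:00, Tue 06:00] → during → yes.
delta [Mon 15:00, Thu 04:00] → contains → no.
epsilon [Mon 04:00, Tue 03:00] → meets → no.
eta [Fri 16:00, Sat 13:00] → after → no.
gamma [Wed 03:00, Fri 15:00] → overlapped-by → no.
iota [Tue 01:00, Tue 12:00] → overlaps → no.
kappa [Thu 06:00, Sat 06:00] → after → no.
lambda [Fri 16:00, Sat 16:00] → after → no.
theta [Wed 14:00, Sat 07:00] → overlapped-by → no.
zeta [Tue 15:00, Tue 22:00] → during → yes.
Result: beta, zeta.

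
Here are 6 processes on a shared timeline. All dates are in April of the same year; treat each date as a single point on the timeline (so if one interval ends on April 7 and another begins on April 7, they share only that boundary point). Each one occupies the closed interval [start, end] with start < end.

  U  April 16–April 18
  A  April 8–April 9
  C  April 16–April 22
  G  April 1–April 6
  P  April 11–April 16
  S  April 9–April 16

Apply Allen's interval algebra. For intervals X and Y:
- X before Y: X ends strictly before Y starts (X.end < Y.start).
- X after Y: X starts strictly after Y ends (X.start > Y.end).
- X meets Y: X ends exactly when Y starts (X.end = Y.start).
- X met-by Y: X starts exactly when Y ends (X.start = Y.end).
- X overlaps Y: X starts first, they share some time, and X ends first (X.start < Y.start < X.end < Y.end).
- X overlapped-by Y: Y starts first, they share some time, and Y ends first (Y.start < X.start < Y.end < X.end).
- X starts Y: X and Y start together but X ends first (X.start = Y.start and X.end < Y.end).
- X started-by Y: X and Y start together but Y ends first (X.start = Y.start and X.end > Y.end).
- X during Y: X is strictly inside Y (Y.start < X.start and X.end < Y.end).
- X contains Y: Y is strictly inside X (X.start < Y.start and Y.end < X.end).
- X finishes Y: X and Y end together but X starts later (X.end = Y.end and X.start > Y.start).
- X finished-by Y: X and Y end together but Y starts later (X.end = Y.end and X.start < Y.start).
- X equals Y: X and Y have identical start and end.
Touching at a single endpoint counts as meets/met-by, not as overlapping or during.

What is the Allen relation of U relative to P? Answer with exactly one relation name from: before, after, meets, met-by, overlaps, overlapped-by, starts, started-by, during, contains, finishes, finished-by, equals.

met-by

U = [April 16, April 18]; P = [April 11, April 16].
Compare endpoints: U.start > P.start, U.start = P.end, U.end > P.start, U.end > P.end.
That pattern is 'met-by'.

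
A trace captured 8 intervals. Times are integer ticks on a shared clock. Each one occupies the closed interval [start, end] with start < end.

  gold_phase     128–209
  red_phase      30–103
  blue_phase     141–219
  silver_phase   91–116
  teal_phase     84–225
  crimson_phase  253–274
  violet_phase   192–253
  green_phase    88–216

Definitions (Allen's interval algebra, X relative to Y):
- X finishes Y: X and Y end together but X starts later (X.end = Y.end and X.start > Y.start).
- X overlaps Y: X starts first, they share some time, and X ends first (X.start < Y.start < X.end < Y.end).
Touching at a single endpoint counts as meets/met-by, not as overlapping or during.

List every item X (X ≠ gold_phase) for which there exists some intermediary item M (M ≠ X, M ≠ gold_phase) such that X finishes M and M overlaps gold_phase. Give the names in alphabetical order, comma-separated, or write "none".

Target gold_phase = [128, 209].
Intermediaries M with M overlaps gold_phase: none.
Union: none.

none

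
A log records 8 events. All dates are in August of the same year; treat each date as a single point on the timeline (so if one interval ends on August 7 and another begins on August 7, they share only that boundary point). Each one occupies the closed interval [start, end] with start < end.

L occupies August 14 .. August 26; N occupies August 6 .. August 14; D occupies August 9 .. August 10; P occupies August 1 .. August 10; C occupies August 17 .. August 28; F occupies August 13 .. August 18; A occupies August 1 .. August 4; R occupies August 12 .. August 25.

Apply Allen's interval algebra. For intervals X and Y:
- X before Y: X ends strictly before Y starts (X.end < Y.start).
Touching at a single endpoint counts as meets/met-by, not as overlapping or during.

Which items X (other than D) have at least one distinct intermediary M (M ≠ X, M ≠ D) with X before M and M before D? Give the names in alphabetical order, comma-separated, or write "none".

Target D = [August 9, August 10].
Intermediaries M with M before D: A.
Via A — items with X before A: none.
Union: none.

none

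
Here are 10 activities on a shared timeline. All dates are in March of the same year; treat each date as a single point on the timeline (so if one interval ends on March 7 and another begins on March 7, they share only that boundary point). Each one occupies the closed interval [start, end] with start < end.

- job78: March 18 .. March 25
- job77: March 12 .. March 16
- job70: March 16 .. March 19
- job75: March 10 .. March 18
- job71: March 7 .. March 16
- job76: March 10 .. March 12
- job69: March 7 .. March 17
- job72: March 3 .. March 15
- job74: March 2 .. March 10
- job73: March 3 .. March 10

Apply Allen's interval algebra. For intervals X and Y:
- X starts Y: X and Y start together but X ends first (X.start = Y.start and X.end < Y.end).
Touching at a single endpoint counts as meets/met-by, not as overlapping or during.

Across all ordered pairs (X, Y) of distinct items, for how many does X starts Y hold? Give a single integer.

3

Checking all 90 ordered pairs for relation 'starts'; matching pairs in alphabetical order:
(job71, job69): job71 starts job69 ✓
(job73, job72): job73 starts job72 ✓
(job76, job75): job76 starts job75 ✓
Count: 3.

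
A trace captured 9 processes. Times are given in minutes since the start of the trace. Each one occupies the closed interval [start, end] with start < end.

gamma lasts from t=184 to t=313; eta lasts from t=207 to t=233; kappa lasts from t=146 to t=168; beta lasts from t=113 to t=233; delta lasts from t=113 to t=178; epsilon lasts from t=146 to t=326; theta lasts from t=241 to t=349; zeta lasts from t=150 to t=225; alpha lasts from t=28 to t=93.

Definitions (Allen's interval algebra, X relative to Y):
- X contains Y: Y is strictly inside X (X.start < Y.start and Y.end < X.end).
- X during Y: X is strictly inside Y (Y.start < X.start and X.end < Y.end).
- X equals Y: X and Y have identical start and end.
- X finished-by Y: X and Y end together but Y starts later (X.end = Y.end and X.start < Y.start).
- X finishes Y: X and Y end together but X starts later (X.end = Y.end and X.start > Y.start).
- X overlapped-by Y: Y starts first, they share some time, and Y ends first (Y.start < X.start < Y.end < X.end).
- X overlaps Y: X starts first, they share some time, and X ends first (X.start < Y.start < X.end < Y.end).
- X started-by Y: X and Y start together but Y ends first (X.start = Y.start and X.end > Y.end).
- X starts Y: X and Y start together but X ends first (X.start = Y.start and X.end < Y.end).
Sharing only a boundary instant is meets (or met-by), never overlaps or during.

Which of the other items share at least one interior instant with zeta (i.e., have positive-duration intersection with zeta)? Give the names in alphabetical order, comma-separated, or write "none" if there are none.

Target zeta = [t=150, t=225].
alpha [t=28, t=93] → before → no.
beta [t=113, t=233] → contains → yes.
delta [t=113, t=178] → overlaps → yes.
epsilon [t=146, t=326] → contains → yes.
eta [t=207, t=233] → overlapped-by → yes.
gamma [t=184, t=313] → overlapped-by → yes.
kappa [t=146, t=168] → overlaps → yes.
theta [t=241, t=349] → after → no.
Result: beta, delta, epsilon, eta, gamma, kappa.

beta, delta, epsilon, eta, gamma, kappa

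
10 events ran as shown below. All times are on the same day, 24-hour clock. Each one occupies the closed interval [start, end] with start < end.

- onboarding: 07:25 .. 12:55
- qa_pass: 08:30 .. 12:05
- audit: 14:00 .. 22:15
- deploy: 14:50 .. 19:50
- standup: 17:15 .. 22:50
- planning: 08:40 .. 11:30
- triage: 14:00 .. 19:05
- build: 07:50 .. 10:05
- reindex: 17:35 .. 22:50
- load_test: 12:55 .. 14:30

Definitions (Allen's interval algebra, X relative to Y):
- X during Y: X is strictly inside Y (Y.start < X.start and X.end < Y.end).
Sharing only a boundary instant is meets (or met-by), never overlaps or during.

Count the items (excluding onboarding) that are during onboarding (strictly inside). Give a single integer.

3

Target onboarding = [07:25, 12:55].
audit [14:00, 22:15] → after → no.
build [07:50, 10:05] → during → counts.
deploy [14:50, 19:50] → after → no.
load_test [12:55, 14:30] → met-by → no.
planning [08:40, 11:30] → during → counts.
qa_pass [08:30, 12:05] → during → counts.
reindex [17:35, 22:50] → after → no.
standup [17:15, 22:50] → after → no.
triage [14:00, 19:05] → after → no.
Total: 3.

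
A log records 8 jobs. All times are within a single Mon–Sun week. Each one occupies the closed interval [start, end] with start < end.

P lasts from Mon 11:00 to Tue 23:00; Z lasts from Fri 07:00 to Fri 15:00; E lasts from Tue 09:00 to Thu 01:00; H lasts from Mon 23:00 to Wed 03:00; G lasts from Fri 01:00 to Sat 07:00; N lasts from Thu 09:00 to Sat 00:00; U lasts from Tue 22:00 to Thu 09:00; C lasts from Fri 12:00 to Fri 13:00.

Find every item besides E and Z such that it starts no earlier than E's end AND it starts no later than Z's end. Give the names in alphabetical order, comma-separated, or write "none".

C, G, N

Conditions: its start is no earlier than E's end (X.start >= Thu 01:00) AND its start is no later than Z's end (X.start <= Fri 15:00).
C: start Fri 12:00 >= Thu 01:00? ✓; start Fri 12:00 <= Fri 15:00? ✓ → yes.
G: start Fri 01:00 >= Thu 01:00? ✓; start Fri 01:00 <= Fri 15:00? ✓ → yes.
H: start Mon 23:00 >= Thu 01:00? ✗; start Mon 23:00 <= Fri 15:00? ✓ → no.
N: start Thu 09:00 >= Thu 01:00? ✓; start Thu 09:00 <= Fri 15:00? ✓ → yes.
P: start Mon 11:00 >= Thu 01:00? ✗; start Mon 11:00 <= Fri 15:00? ✓ → no.
U: start Tue 22:00 >= Thu 01:00? ✗; start Tue 22:00 <= Fri 15:00? ✓ → no.
Result: C, G, N.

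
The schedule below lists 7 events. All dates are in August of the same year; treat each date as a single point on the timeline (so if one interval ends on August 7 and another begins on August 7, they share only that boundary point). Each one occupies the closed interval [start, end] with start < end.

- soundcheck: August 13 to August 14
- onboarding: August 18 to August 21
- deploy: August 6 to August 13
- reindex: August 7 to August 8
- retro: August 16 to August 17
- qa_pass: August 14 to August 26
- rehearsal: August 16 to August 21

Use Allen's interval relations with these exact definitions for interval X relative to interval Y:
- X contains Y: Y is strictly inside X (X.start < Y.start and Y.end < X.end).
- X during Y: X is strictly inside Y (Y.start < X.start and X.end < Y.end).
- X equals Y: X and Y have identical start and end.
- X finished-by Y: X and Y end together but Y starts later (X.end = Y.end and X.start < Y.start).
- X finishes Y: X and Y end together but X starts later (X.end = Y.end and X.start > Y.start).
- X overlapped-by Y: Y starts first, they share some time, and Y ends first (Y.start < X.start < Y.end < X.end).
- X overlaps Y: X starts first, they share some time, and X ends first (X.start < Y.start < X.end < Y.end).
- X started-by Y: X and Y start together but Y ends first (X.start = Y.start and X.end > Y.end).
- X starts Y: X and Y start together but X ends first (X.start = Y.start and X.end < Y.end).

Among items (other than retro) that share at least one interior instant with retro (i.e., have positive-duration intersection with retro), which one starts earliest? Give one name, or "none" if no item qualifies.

Target retro = [August 16, August 17].
deploy [August 6, August 13] → before → excluded.
onboarding [August 18, August 21] → after → excluded.
qa_pass [August 14, August 26] → contains → candidate.
rehearsal [August 16, August 21] → started-by → candidate.
reindex [August 7, August 8] → before → excluded.
soundcheck [August 13, August 14] → before → excluded.
Among candidates, earliest start is August 14 → qa_pass.

qa_pass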